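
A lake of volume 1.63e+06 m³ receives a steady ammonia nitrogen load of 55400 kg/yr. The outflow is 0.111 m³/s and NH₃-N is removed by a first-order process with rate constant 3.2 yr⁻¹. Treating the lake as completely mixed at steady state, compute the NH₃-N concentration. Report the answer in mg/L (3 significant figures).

6.35 mg/L

Outflow Q = 0.111 m³/s × 3.156e+07 s/yr = 3.503e+06 m³/yr.
Steady-state CSTR mass balance: W = Q·C + k·V·C, so C = W/(Q + kV).
Q + kV = 3.503e+06 + 3.2·1.63e+06 = 8.719e+06 m³/yr.
C = 55400/8.719e+06 = 0.006354 kg/m³ = 6.354 mg/L.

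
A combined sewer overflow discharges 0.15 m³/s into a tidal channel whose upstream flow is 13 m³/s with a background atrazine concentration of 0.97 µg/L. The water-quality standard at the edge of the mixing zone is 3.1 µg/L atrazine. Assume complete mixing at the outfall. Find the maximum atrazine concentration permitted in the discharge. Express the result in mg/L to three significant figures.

0.188 mg/L

0.97 µg/L = 0.00097 mg/L.
3.1 µg/L = 0.0031 mg/L.
Mass balance: 0.0031·13.15 = 0.15·Cₑ + 13·0.00097.
Cₑ = (0.04077 − 0.01261) / 0.15 = 0.1877 mg/L.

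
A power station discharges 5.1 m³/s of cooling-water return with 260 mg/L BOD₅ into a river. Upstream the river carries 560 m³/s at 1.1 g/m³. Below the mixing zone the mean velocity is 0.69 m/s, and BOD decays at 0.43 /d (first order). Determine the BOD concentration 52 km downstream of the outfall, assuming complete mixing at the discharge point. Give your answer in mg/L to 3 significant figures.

After complete mixing, C₀ = (5.1·260 + 560·1.1) / 565.1 = 3.437 mg/L.
Travel time t = 5.2e+04 m / 0.69 m/s = 7.536e+04 s = 0.8722 d.
C = 3.437·exp(−0.43·0.8722) = 3.437·0.6872 = 2.362 mg/L.

2.36 mg/L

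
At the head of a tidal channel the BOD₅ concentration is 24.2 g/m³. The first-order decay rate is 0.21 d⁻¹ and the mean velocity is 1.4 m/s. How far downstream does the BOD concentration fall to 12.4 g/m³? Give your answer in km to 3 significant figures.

From C = C₀·e^(−kt), t = ln(C₀/C)/k = ln(24.2/12.4)/0.21 = 0.6687/0.21 = 3.184 d.
Distance = v·t = 1.4 m/s × 2.751e+05 s = 3.851e+05 m = 385.1 km.

385 km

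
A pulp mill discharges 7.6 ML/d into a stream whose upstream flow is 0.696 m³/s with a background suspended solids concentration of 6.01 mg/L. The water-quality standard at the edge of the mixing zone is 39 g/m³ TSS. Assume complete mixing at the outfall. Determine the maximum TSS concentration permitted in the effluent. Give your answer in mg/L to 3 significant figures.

7.6 ML/d = 0.08796 m³/s.
Mass balance: 39·0.784 = 0.08796·Cₑ + 0.696·6.01.
Cₑ = (30.57 − 4.183) / 0.08796 = 300 mg/L.

300 mg/L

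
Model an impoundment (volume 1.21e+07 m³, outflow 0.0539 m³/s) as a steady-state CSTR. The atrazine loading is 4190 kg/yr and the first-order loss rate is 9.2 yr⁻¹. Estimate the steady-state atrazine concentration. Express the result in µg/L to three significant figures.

Outflow Q = 0.0539 m³/s × 3.156e+07 s/yr = 1.701e+06 m³/yr.
Steady-state CSTR mass balance: W = Q·C + k·V·C, so C = W/(Q + kV).
Q + kV = 1.701e+06 + 9.2·1.21e+07 = 1.13e+08 m³/yr.
C = 4190/1.13e+08 = 3.707e-05 kg/m³ = 0.03707 mg/L = 37.07 µg/L.

37.1 µg/L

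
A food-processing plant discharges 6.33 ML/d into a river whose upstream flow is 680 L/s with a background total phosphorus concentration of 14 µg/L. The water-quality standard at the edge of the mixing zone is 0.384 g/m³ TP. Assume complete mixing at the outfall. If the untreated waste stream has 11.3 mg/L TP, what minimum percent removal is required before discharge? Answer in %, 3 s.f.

66.2 %

6.33 ML/d = 0.07326 m³/s.
680 L/s = 0.68 m³/s.
14 µg/L = 0.014 mg/L.
Mass balance: 0.384·0.7533 = 0.07326·Cₑ + 0.68·0.014.
Cₑ = (0.2893 − 0.00952) / 0.07326 = 3.818 mg/L.
Required removal = 1 − 3.818/11.3 = 66.21 %.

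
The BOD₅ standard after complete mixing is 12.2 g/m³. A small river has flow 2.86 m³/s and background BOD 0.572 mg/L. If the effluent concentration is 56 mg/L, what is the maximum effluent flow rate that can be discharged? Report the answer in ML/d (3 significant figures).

Mass balance at complete mixing: C_std·(Q_w + Q_r) = Q_w·C_e + Q_r·C_b.
Rearranging, Q_w = Q_r·(C_std − C_b)/(C_e − C_std) = 2.86·(12.2 − 0.572) / (56 − 12.2) = 0.7593 m³/s.
= 65.6 ML/d.

65.6 ML/d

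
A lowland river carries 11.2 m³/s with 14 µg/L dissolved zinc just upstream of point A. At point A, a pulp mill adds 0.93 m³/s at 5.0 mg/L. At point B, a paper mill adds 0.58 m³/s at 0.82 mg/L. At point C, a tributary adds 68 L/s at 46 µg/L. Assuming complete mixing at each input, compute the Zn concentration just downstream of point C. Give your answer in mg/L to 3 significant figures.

14 µg/L = 0.014 mg/L.
After input A: C = (11.2·0.014 + 0.93·5) / 12.13 = 0.3963 mg/L.
After input B: C = (12.13·0.3963 + 0.58·0.82) / 12.71 = 0.4156 mg/L.
68 L/s = 0.068 m³/s.
46 µg/L = 0.046 mg/L.
After input C: C = (12.71·0.4156 + 0.068·0.046) / 12.78 = 0.4136 mg/L.

0.414 mg/L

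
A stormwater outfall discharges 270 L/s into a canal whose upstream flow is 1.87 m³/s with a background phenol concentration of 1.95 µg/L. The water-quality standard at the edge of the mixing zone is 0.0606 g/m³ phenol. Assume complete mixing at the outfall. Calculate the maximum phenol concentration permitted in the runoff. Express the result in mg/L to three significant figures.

0.467 mg/L

270 L/s = 0.27 m³/s.
1.95 µg/L = 0.00195 mg/L.
Mass balance: 0.0606·2.14 = 0.27·Cₑ + 1.87·0.00195.
Cₑ = (0.1297 − 0.003647) / 0.27 = 0.4668 mg/L.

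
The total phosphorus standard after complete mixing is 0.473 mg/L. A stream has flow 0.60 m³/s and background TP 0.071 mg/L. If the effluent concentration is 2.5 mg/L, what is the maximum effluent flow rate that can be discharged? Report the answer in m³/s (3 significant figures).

Mass balance at complete mixing: C_std·(Q_w + Q_r) = Q_w·C_e + Q_r·C_b.
Rearranging, Q_w = Q_r·(C_std − C_b)/(C_e − C_std) = 0.60·(0.473 − 0.071) / (2.5 − 0.473) = 0.119 m³/s.

0.119 m³/s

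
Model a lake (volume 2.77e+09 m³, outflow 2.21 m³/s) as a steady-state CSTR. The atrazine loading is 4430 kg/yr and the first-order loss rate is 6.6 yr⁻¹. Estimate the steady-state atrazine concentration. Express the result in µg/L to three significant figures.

Outflow Q = 2.21 m³/s × 3.156e+07 s/yr = 6.974e+07 m³/yr.
Steady-state CSTR mass balance: W = Q·C + k·V·C, so C = W/(Q + kV).
Q + kV = 6.974e+07 + 6.6·2.77e+09 = 1.835e+10 m³/yr.
C = 4430/1.835e+10 = 2.414e-07 kg/m³ = 0.0002414 mg/L = 0.2414 µg/L.

0.241 µg/L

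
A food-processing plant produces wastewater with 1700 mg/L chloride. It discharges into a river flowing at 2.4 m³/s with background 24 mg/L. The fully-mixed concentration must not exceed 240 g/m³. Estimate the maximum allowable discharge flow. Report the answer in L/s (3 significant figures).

355 L/s

Mass balance at complete mixing: C_std·(Q_w + Q_r) = Q_w·C_e + Q_r·C_b.
Rearranging, Q_w = Q_r·(C_std − C_b)/(C_e − C_std) = 2.4·(240 − 24) / (1700 − 240) = 0.3551 m³/s.
= 355.1 L/s.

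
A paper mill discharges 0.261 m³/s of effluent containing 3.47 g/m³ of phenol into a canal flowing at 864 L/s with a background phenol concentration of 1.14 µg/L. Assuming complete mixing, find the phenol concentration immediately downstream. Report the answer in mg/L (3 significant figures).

864 L/s = 0.864 m³/s.
1.14 µg/L = 0.00114 mg/L.
By mass balance at complete mixing, C = (0.261·3.47 + 0.864·0.00114) / (0.261 + 0.864) = 0.9067/1.125 = 0.8059 mg/L.

0.806 mg/L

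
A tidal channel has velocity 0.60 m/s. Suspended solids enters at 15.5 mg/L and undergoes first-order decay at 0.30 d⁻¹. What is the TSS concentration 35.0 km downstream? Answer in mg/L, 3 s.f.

Travel time t = 35.0 km / 0.60 m/s = 3.5e+04/0.60 = 5.833e+04 s = 0.6752 d.
First-order decay: C = 15.5·exp(−0.30·0.6752) = 15.5·0.8166 = 12.66 mg/L.

12.7 mg/L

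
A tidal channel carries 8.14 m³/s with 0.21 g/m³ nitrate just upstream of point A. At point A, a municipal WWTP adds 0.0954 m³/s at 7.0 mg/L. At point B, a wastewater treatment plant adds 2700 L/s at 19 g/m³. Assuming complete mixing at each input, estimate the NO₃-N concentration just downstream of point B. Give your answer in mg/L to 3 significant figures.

4.91 mg/L

After input A: C = (8.14·0.21 + 0.0954·7) / 8.235 = 0.2887 mg/L.
2700 L/s = 2.7 m³/s.
After input B: C = (8.235·0.2887 + 2.7·19) / 10.94 = 4.909 mg/L.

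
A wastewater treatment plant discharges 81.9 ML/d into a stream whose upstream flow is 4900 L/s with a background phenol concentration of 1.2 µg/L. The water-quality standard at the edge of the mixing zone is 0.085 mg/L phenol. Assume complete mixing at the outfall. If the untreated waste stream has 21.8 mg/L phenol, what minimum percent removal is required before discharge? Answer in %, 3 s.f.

97.6 %

81.9 ML/d = 0.9479 m³/s.
4900 L/s = 4.9 m³/s.
1.2 µg/L = 0.0012 mg/L.
Mass balance: 0.085·5.848 = 0.9479·Cₑ + 4.9·0.0012.
Cₑ = (0.4971 − 0.00588) / 0.9479 = 0.5182 mg/L.
Required removal = 1 − 0.5182/21.8 = 97.62 %.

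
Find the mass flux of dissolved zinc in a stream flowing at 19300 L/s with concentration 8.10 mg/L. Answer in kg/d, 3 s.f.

13500 kg/d

19300 L/s = 19.3 m³/s.
Mass flux = Q·C = 19.3 m³/s × 8.1 g/m³ = 156.3 g/s.
= 156.3 g/s × 86.4 = 1.351e+04 kg/d.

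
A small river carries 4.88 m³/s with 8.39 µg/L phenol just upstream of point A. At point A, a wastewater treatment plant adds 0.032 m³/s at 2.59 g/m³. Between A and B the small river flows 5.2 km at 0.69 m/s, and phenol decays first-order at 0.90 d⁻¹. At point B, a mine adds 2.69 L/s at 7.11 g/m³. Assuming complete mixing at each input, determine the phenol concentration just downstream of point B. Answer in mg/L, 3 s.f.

8.39 µg/L = 0.00839 mg/L.
After input A: C = (4.88·0.00839 + 0.032·2.59) / 4.912 = 0.02521 mg/L.
Over the 5.2 km reach to input B (t = 7536 s = 0.08722 d), decay gives C = 0.02521·exp(−0.90·0.08722) = 0.02331 mg/L.
2.69 L/s = 0.00269 m³/s.
After input B: C = (4.912·0.02331 + 0.00269·7.11) / 4.915 = 0.02718 mg/L.

0.0272 mg/L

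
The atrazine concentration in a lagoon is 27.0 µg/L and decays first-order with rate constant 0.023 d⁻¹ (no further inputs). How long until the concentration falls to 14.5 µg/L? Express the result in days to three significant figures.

t = ln(C₀/C)/k = ln(27.0/14.5)/0.023 = 0.6217/0.023 = 27.03 d.

27.0 d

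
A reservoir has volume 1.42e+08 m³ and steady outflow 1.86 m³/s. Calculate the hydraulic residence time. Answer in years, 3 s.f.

2.42 yr

Q = 1.86 m³/s × 3.156e+07 s/yr = 5.87e+07 m³/yr.
Hydraulic residence time τ = V/Q = 1.42e+08/5.87e+07 = 2.419 yr.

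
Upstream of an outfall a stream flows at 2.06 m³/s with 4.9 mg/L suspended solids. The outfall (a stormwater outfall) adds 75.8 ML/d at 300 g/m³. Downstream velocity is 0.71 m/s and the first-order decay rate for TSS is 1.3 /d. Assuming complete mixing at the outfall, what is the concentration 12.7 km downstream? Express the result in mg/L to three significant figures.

75.8 ML/d = 0.8773 m³/s.
After complete mixing, C₀ = (0.8773·300 + 2.06·4.9) / 2.937 = 93.04 mg/L.
Travel time t = 1.27e+04 m / 0.71 m/s = 1.789e+04 s = 0.207 d.
C = 93.04·exp(−1.3·0.207) = 93.04·0.764 = 71.09 mg/L.

71.1 mg/L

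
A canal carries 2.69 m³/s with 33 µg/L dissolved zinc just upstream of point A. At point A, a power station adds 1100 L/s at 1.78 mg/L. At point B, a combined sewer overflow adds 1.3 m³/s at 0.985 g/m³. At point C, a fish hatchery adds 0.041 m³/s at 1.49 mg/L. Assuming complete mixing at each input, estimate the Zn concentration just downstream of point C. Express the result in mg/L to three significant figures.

33 µg/L = 0.033 mg/L.
1100 L/s = 1.1 m³/s.
After input A: C = (2.69·0.033 + 1.1·1.78) / 3.79 = 0.54 mg/L.
After input B: C = (3.79·0.54 + 1.3·0.985) / 5.09 = 0.6537 mg/L.
After input C: C = (5.09·0.6537 + 0.041·1.49) / 5.131 = 0.6604 mg/L.

0.660 mg/L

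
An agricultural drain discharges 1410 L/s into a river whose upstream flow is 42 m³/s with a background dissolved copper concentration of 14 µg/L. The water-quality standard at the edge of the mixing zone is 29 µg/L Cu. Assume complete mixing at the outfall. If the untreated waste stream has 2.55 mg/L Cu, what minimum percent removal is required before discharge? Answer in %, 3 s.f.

1410 L/s = 1.41 m³/s.
14 µg/L = 0.014 mg/L.
29 µg/L = 0.029 mg/L.
Mass balance: 0.029·43.41 = 1.41·Cₑ + 42·0.014.
Cₑ = (1.259 − 0.588) / 1.41 = 0.4758 mg/L.
Required removal = 1 − 0.4758/2.55 = 81.34 %.

81.3 %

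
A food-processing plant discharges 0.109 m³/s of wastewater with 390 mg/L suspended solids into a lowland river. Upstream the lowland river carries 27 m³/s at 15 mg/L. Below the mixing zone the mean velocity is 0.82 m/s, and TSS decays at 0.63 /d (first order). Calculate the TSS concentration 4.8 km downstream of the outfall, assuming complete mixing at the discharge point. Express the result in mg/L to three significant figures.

After complete mixing, C₀ = (0.109·390 + 27·15) / 27.11 = 16.51 mg/L.
Travel time t = 4800 m / 0.82 m/s = 5854 s = 0.06775 d.
C = 16.51·exp(−0.63·0.06775) = 16.51·0.9582 = 15.82 mg/L.

15.8 mg/L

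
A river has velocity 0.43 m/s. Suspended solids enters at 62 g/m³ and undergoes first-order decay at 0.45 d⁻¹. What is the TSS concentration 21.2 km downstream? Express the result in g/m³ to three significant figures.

Travel time t = 21.2 km / 0.43 m/s = 2.12e+04/0.43 = 4.93e+04 s = 0.5706 d.
First-order decay: C = 62·exp(−0.45·0.5706) = 62·0.7735 = 47.96 g/m³.

48.0 g/m³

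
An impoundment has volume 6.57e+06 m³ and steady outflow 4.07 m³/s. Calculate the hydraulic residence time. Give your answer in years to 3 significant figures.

0.0512 yr

Q = 4.07 m³/s × 3.156e+07 s/yr = 1.284e+08 m³/yr.
Hydraulic residence time τ = V/Q = 6.57e+06/1.284e+08 = 0.05115 yr.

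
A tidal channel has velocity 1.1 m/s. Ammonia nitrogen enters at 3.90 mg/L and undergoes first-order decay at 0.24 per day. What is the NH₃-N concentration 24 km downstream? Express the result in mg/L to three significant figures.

3.67 mg/L

Travel time t = 24 km / 1.1 m/s = 2.4e+04/1.1 = 2.182e+04 s = 0.2525 d.
First-order decay: C = 3.90·exp(−0.24·0.2525) = 3.90·0.9412 = 3.671 mg/L.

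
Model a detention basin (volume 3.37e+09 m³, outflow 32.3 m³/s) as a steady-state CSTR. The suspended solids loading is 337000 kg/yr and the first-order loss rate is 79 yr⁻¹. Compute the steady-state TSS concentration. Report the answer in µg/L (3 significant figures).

1.26 µg/L

Outflow Q = 32.3 m³/s × 3.156e+07 s/yr = 1.019e+09 m³/yr.
Steady-state CSTR mass balance: W = Q·C + k·V·C, so C = W/(Q + kV).
Q + kV = 1.019e+09 + 79·3.37e+09 = 2.672e+11 m³/yr.
C = 337000/2.672e+11 = 1.261e-06 kg/m³ = 0.001261 mg/L = 1.261 µg/L.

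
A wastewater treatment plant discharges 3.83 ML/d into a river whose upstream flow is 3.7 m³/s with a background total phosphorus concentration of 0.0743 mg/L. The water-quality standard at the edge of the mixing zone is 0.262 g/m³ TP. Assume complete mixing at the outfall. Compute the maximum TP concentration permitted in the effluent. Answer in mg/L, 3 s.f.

3.83 ML/d = 0.04433 m³/s.
Mass balance: 0.262·3.744 = 0.04433·Cₑ + 3.7·0.0743.
Cₑ = (0.981 − 0.2749) / 0.04433 = 15.93 mg/L.

15.9 mg/L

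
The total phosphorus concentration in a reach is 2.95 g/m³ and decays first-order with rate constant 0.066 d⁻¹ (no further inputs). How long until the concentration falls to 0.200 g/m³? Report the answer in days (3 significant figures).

t = ln(C₀/C)/k = ln(2.95/0.200)/0.066 = 2.691/0.066 = 40.78 d.

40.8 d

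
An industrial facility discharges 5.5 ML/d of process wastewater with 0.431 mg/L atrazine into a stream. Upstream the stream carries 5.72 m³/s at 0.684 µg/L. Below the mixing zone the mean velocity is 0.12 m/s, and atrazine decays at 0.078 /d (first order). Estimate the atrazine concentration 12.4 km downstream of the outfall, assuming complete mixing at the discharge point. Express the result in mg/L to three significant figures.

0.00494 mg/L

5.5 ML/d = 0.06366 m³/s.
0.684 µg/L = 0.000684 mg/L.
After complete mixing, C₀ = (0.06366·0.431 + 5.72·0.000684) / 5.784 = 0.00542 mg/L.
Travel time t = 1.24e+04 m / 0.12 m/s = 1.033e+05 s = 1.196 d.
C = 0.00542·exp(−0.078·1.196) = 0.00542·0.9109 = 0.004937 mg/L.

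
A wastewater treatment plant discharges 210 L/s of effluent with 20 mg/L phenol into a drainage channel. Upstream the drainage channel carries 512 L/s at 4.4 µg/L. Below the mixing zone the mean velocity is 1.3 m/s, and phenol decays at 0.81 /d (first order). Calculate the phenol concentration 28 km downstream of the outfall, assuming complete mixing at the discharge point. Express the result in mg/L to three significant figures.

210 L/s = 0.21 m³/s.
512 L/s = 0.512 m³/s.
4.4 µg/L = 0.0044 mg/L.
After complete mixing, C₀ = (0.21·20 + 0.512·0.0044) / 0.722 = 5.82 mg/L.
Travel time t = 2.8e+04 m / 1.3 m/s = 2.154e+04 s = 0.2493 d.
C = 5.82·exp(−0.81·0.2493) = 5.82·0.8172 = 4.756 mg/L.

4.76 mg/L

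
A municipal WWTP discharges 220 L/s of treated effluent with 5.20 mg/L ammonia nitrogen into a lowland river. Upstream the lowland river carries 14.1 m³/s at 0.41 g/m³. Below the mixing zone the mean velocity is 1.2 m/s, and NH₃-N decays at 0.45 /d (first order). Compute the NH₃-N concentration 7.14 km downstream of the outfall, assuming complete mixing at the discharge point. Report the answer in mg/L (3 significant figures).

220 L/s = 0.22 m³/s.
After complete mixing, C₀ = (0.22·5.2 + 14.1·0.41) / 14.32 = 0.4836 mg/L.
Travel time t = 7140 m / 1.2 m/s = 5950 s = 0.06887 d.
C = 0.4836·exp(−0.45·0.06887) = 0.4836·0.9695 = 0.4688 mg/L.

0.469 mg/L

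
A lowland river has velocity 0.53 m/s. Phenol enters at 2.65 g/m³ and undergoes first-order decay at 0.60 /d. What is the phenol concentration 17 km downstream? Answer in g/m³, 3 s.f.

Travel time t = 17 km / 0.53 m/s = 1.7e+04/0.53 = 3.208e+04 s = 0.3712 d.
First-order decay: C = 2.65·exp(−0.60·0.3712) = 2.65·0.8003 = 2.121 g/m³.

2.12 g/m³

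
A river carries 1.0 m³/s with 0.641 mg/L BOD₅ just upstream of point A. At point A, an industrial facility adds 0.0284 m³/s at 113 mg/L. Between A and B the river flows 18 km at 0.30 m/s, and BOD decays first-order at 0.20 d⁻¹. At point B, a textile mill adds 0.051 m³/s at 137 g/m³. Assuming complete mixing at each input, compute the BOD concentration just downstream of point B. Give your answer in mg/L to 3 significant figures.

After input A: C = (1·0.641 + 0.0284·113) / 1.028 = 3.744 mg/L.
Over the 18 km reach to input B (t = 6e+04 s = 0.6944 d), decay gives C = 3.744·exp(−0.20·0.6944) = 3.258 mg/L.
After input B: C = (1.028·3.258 + 0.051·137) / 1.079 = 9.577 mg/L.

9.58 mg/L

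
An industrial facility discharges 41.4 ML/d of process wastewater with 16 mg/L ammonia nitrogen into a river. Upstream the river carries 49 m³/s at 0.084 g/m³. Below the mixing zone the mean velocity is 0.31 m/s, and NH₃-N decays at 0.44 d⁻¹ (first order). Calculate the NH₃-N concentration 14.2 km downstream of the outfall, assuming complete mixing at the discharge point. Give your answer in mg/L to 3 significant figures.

0.189 mg/L

41.4 ML/d = 0.4792 m³/s.
After complete mixing, C₀ = (0.4792·16 + 49·0.084) / 49.48 = 0.2381 mg/L.
Travel time t = 1.42e+04 m / 0.31 m/s = 4.581e+04 s = 0.5302 d.
C = 0.2381·exp(−0.44·0.5302) = 0.2381·0.7919 = 0.1886 mg/L.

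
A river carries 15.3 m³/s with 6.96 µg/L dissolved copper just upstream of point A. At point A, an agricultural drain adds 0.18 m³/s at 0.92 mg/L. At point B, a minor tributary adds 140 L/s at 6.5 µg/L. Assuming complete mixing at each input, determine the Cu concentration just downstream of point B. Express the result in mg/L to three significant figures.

6.96 µg/L = 0.00696 mg/L.
After input A: C = (15.3·0.00696 + 0.18·0.92) / 15.48 = 0.01758 mg/L.
140 L/s = 0.14 m³/s.
6.5 µg/L = 0.0065 mg/L.
After input B: C = (15.48·0.01758 + 0.14·0.0065) / 15.62 = 0.01748 mg/L.

0.0175 mg/L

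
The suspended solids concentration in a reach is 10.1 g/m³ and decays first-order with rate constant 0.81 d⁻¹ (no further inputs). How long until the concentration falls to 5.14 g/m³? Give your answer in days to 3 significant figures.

t = ln(C₀/C)/k = ln(10.1/5.14)/0.81 = 0.6755/0.81 = 0.8339 d.

0.834 d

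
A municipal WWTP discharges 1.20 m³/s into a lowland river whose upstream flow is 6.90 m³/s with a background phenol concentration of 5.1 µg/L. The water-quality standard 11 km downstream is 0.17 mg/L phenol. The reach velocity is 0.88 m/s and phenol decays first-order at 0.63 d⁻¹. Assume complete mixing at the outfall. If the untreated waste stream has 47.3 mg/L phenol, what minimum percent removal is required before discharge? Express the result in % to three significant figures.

5.1 µg/L = 0.0051 mg/L.
Travel time to the compliance point: t = 1.1e+04/0.88 = 1.25e+04 s = 0.1447 d; decay factor exp(−0.63·0.1447) = 0.9129.
So the concentration just after mixing may be at most 0.17/0.9129 = 0.1862 mg/L.
Mass balance: 0.1862·8.1 = 1.2·Cₑ + 6.9·0.0051.
Cₑ = (1.508 − 0.03519) / 1.2 = 1.228 mg/L.
Required removal = 1 − 1.228/47.3 = 97.4 %.

97.4 %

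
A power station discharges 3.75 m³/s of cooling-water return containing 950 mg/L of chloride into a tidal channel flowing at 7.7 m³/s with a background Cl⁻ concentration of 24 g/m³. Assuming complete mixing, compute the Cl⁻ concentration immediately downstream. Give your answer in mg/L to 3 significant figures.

327 mg/L

Flow-weighted mixing gives C = (3.75·950 + 7.7·24) / (3.75 + 7.7) = 3747/11.45 = 327.3 mg/L.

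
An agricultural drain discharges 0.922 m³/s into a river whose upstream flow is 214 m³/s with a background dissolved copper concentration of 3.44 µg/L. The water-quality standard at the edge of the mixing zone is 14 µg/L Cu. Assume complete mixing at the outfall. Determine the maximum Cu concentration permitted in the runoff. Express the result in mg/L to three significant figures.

2.47 mg/L

3.44 µg/L = 0.00344 mg/L.
14 µg/L = 0.014 mg/L.
Mass balance: 0.014·214.9 = 0.922·Cₑ + 214·0.00344.
Cₑ = (3.009 − 0.7362) / 0.922 = 2.465 mg/L.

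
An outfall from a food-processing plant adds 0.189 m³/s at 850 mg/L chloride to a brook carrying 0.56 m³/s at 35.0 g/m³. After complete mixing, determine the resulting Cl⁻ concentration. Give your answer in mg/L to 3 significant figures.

By mass balance at complete mixing, C = (0.189·850 + 0.56·35) / (0.189 + 0.56) = 180.2/0.749 = 240.7 mg/L.

241 mg/L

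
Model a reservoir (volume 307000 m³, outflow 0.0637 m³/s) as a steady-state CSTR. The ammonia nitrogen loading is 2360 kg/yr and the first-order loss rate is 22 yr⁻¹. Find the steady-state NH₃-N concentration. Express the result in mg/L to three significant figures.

Outflow Q = 0.0637 m³/s × 3.156e+07 s/yr = 2.01e+06 m³/yr.
Steady-state CSTR mass balance: W = Q·C + k·V·C, so C = W/(Q + kV).
Q + kV = 2.01e+06 + 22·307000 = 8.764e+06 m³/yr.
C = 2360/8.764e+06 = 0.0002693 kg/m³ = 0.2693 mg/L.

0.269 mg/L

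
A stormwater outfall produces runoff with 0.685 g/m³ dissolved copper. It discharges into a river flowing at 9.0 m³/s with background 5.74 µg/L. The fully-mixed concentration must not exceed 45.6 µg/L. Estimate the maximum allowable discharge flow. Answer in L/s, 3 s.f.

561 L/s

5.74 µg/L = 0.00574 mg/L.
45.6 µg/L = 0.0456 mg/L.
Mass balance at complete mixing: C_std·(Q_w + Q_r) = Q_w·C_e + Q_r·C_b.
Rearranging, Q_w = Q_r·(C_std − C_b)/(C_e − C_std) = 9.0·(0.0456 − 0.00574) / (0.685 − 0.0456) = 0.5611 m³/s.
= 561.1 L/s.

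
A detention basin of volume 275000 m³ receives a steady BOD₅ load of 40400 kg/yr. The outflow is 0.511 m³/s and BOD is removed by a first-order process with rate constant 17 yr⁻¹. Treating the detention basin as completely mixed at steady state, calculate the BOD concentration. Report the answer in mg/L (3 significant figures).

1.94 mg/L

Outflow Q = 0.511 m³/s × 3.156e+07 s/yr = 1.613e+07 m³/yr.
Steady-state CSTR mass balance: W = Q·C + k·V·C, so C = W/(Q + kV).
Q + kV = 1.613e+07 + 17·275000 = 2.08e+07 m³/yr.
C = 40400/2.08e+07 = 0.001942 kg/m³ = 1.942 mg/L.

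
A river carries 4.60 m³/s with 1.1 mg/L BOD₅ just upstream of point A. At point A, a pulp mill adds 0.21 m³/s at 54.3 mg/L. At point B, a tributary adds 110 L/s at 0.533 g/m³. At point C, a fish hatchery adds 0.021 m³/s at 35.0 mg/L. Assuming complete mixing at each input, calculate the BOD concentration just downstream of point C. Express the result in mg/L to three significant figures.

After input A: C = (4.6·1.1 + 0.21·54.3) / 4.81 = 3.423 mg/L.
110 L/s = 0.11 m³/s.
After input B: C = (4.81·3.423 + 0.11·0.533) / 4.92 = 3.358 mg/L.
After input C: C = (4.92·3.358 + 0.021·35) / 4.941 = 3.493 mg/L.

3.49 mg/L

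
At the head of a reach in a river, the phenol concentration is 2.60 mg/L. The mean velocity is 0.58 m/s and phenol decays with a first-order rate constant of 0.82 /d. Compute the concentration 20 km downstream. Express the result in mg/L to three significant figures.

Travel time t = 20 km / 0.58 m/s = 2e+04/0.58 = 3.448e+04 s = 0.3991 d.
First-order decay: C = 2.60·exp(−0.82·0.3991) = 2.60·0.7209 = 1.874 mg/L.

1.87 mg/L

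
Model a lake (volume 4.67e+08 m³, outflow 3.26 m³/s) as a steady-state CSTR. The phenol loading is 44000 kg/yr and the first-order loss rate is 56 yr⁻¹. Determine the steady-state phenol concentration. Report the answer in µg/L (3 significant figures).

Outflow Q = 3.26 m³/s × 3.156e+07 s/yr = 1.029e+08 m³/yr.
Steady-state CSTR mass balance: W = Q·C + k·V·C, so C = W/(Q + kV).
Q + kV = 1.029e+08 + 56·4.67e+08 = 2.625e+10 m³/yr.
C = 44000/2.625e+10 = 1.676e-06 kg/m³ = 0.001676 mg/L = 1.676 µg/L.

1.68 µg/L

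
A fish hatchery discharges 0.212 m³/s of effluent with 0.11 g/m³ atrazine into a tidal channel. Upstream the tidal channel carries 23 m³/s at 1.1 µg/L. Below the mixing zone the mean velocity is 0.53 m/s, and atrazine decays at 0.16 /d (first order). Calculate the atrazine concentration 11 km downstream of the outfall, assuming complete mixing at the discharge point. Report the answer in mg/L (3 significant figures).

0.00202 mg/L

1.1 µg/L = 0.0011 mg/L.
After complete mixing, C₀ = (0.212·0.11 + 23·0.0011) / 23.21 = 0.002095 mg/L.
Travel time t = 1.1e+04 m / 0.53 m/s = 2.075e+04 s = 0.2402 d.
C = 0.002095·exp(−0.16·0.2402) = 0.002095·0.9623 = 0.002016 mg/L.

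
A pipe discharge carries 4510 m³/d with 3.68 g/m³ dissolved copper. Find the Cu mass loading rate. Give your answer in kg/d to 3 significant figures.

4510 m³/d = 0.0522 m³/s.
Mass flux = Q·C = 0.0522 m³/s × 3.68 g/m³ = 0.1921 g/s.
= 0.1921 g/s × 86.4 = 16.6 kg/d.

16.6 kg/d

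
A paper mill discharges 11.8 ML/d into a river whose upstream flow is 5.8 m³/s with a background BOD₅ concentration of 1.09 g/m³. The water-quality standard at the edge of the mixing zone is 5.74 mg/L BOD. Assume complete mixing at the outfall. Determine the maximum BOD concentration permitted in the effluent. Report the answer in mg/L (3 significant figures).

11.8 ML/d = 0.1366 m³/s.
Mass balance: 5.74·5.937 = 0.1366·Cₑ + 5.8·1.09.
Cₑ = (34.08 − 6.322) / 0.1366 = 203.2 mg/L.

203 mg/L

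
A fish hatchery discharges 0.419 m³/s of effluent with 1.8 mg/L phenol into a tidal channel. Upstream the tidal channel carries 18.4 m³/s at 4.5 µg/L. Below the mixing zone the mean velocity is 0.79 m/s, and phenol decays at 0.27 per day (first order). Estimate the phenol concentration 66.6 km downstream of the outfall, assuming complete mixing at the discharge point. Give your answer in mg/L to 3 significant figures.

0.0342 mg/L

4.5 µg/L = 0.0045 mg/L.
After complete mixing, C₀ = (0.419·1.8 + 18.4·0.0045) / 18.82 = 0.04448 mg/L.
Travel time t = 6.66e+04 m / 0.79 m/s = 8.43e+04 s = 0.9757 d.
C = 0.04448·exp(−0.27·0.9757) = 0.04448·0.7684 = 0.03418 mg/L.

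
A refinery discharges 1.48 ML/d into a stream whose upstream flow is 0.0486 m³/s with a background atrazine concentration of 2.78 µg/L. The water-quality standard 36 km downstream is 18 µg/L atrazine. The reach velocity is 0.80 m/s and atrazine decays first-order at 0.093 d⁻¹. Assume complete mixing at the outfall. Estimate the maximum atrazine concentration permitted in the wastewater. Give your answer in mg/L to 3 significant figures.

1.48 ML/d = 0.01713 m³/s.
2.78 µg/L = 0.00278 mg/L.
18 µg/L = 0.018 mg/L.
Travel time to the compliance point: t = 3.6e+04/0.80 = 4.5e+04 s = 0.5208 d; decay factor exp(−0.093·0.5208) = 0.9527.
So the concentration just after mixing may be at most 0.018/0.9527 = 0.01889 mg/L.
Mass balance: 0.01889·0.06573 = 0.01713·Cₑ + 0.0486·0.00278.
Cₑ = (0.001242 − 0.0001351) / 0.01713 = 0.06461 mg/L.

0.0646 mg/L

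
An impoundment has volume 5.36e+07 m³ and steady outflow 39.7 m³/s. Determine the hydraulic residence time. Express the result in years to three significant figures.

0.0428 yr

Q = 39.7 m³/s × 3.156e+07 s/yr = 1.253e+09 m³/yr.
Hydraulic residence time τ = V/Q = 5.36e+07/1.253e+09 = 0.04278 yr.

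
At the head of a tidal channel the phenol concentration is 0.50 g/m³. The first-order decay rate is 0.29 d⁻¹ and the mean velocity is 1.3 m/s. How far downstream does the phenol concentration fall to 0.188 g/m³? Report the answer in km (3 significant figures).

From C = C₀·e^(−kt), t = ln(C₀/C)/k = ln(0.50/0.188)/0.29 = 0.9782/0.29 = 3.373 d.
Distance = v·t = 1.3 m/s × 2.914e+05 s = 3.789e+05 m = 378.9 km.

379 km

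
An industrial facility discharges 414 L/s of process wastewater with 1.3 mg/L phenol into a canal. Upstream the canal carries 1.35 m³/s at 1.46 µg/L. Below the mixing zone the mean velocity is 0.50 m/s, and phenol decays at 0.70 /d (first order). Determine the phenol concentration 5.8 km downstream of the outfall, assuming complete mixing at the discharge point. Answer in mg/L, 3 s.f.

0.279 mg/L

414 L/s = 0.414 m³/s.
1.46 µg/L = 0.00146 mg/L.
After complete mixing, C₀ = (0.414·1.3 + 1.35·0.00146) / 1.764 = 0.3062 mg/L.
Travel time t = 5800 m / 0.50 m/s = 1.16e+04 s = 0.1343 d.
C = 0.3062·exp(−0.70·0.1343) = 0.3062·0.9103 = 0.2788 mg/L.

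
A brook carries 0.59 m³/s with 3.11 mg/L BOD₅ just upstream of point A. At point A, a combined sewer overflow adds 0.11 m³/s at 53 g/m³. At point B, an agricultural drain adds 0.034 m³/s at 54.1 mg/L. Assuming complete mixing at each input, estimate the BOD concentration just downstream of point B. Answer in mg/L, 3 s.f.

After input A: C = (0.59·3.11 + 0.11·53) / 0.7 = 10.95 mg/L.
After input B: C = (0.7·10.95 + 0.034·54.1) / 0.734 = 12.95 mg/L.

12.9 mg/L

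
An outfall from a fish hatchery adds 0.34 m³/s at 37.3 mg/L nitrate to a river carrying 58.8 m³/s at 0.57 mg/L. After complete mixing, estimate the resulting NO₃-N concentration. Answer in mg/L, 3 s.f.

Flow-weighted mixing gives C = (0.34·37.3 + 58.8·0.57) / (0.34 + 58.8) = 46.2/59.14 = 0.7812 mg/L.

0.781 mg/L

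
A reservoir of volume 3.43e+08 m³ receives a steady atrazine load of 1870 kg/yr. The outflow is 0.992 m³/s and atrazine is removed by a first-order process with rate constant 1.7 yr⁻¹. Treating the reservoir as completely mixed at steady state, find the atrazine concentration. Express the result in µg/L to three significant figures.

Outflow Q = 0.992 m³/s × 3.156e+07 s/yr = 3.131e+07 m³/yr.
Steady-state CSTR mass balance: W = Q·C + k·V·C, so C = W/(Q + kV).
Q + kV = 3.131e+07 + 1.7·3.43e+08 = 6.144e+08 m³/yr.
C = 1870/6.144e+08 = 3.044e-06 kg/m³ = 0.003044 mg/L = 3.044 µg/L.

3.04 µg/L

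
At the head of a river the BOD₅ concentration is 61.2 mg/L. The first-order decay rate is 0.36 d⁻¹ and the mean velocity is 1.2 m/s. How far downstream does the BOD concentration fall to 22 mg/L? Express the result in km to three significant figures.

From C = C₀·e^(−kt), t = ln(C₀/C)/k = ln(61.2/22)/0.36 = 1.023/0.36 = 2.842 d.
Distance = v·t = 1.2 m/s × 2.455e+05 s = 2.947e+05 m = 294.7 km.

295 km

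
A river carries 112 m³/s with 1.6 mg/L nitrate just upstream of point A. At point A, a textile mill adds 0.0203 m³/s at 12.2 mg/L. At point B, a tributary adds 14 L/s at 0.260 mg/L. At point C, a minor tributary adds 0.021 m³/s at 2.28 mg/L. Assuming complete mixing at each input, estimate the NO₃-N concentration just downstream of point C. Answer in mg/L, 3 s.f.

After input A: C = (112·1.6 + 0.0203·12.2) / 112 = 1.602 mg/L.
14 L/s = 0.014 m³/s.
After input B: C = (112·1.602 + 0.014·0.26) / 112 = 1.602 mg/L.
After input C: C = (112·1.602 + 0.021·2.28) / 112.1 = 1.602 mg/L.

1.60 mg/L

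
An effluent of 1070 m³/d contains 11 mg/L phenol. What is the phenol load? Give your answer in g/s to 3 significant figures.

1070 m³/d = 0.01238 m³/s.
Mass flux = Q·C = 0.01238 m³/s × 11 g/m³ = 0.1362 g/s.

0.136 g/s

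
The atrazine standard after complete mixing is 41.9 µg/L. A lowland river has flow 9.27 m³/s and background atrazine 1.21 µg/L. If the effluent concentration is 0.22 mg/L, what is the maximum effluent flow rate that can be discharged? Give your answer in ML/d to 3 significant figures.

1.21 µg/L = 0.00121 mg/L.
41.9 µg/L = 0.0419 mg/L.
Mass balance at complete mixing: C_std·(Q_w + Q_r) = Q_w·C_e + Q_r·C_b.
Rearranging, Q_w = Q_r·(C_std − C_b)/(C_e − C_std) = 9.27·(0.0419 − 0.00121) / (0.22 − 0.0419) = 2.118 m³/s.
= 183 ML/d.

183 ML/d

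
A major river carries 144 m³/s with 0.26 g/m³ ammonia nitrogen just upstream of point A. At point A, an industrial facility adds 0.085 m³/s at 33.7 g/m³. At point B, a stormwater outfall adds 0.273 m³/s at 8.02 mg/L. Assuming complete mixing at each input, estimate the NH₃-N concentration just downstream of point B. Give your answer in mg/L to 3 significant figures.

After input A: C = (144·0.26 + 0.085·33.7) / 144.1 = 0.2797 mg/L.
After input B: C = (144.1·0.2797 + 0.273·8.02) / 144.4 = 0.2944 mg/L.

0.294 mg/L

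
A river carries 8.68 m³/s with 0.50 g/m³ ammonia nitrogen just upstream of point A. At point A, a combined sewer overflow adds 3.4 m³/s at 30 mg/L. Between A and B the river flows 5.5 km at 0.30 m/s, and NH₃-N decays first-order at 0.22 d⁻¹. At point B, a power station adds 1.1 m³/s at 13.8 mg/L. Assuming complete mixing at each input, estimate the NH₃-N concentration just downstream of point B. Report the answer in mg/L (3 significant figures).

8.85 mg/L

After input A: C = (8.68·0.5 + 3.4·30) / 12.08 = 8.803 mg/L.
Over the 5.5 km reach to input B (t = 1.833e+04 s = 0.2122 d), decay gives C = 8.803·exp(−0.22·0.2122) = 8.401 mg/L.
After input B: C = (12.08·8.401 + 1.1·13.8) / 13.18 = 8.852 mg/L.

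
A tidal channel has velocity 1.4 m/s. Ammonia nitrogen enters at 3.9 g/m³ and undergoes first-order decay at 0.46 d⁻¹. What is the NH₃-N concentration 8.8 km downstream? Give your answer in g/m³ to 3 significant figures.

Travel time t = 8.8 km / 1.4 m/s = 8800/1.4 = 6286 s = 0.07275 d.
First-order decay: C = 3.9·exp(−0.46·0.07275) = 3.9·0.9671 = 3.772 g/m³.

3.77 g/m³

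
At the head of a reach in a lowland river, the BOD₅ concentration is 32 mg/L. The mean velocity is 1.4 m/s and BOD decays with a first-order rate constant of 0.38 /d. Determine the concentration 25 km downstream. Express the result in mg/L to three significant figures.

Travel time t = 25 km / 1.4 m/s = 2.5e+04/1.4 = 1.786e+04 s = 0.2067 d.
First-order decay: C = 32·exp(−0.38·0.2067) = 32·0.9245 = 29.58 mg/L.

29.6 mg/L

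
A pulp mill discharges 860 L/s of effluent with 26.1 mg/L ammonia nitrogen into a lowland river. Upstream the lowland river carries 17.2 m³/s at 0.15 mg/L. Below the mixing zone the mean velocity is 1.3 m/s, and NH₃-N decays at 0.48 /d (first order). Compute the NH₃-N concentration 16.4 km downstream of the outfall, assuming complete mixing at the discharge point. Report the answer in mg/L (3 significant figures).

860 L/s = 0.86 m³/s.
After complete mixing, C₀ = (0.86·26.1 + 17.2·0.15) / 18.06 = 1.386 mg/L.
Travel time t = 1.64e+04 m / 1.3 m/s = 1.262e+04 s = 0.146 d.
C = 1.386·exp(−0.48·0.146) = 1.386·0.9323 = 1.292 mg/L.

1.29 mg/L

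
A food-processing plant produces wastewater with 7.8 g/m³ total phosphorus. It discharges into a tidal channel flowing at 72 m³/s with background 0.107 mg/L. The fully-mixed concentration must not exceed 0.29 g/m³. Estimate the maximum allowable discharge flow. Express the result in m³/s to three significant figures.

Mass balance at complete mixing: C_std·(Q_w + Q_r) = Q_w·C_e + Q_r·C_b.
Rearranging, Q_w = Q_r·(C_std − C_b)/(C_e − C_std) = 72·(0.29 − 0.107) / (7.8 − 0.29) = 1.754 m³/s.

1.75 m³/s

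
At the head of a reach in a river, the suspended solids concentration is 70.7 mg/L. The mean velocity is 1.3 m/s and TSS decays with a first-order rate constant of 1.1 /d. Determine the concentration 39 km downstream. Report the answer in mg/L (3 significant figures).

48.3 mg/L

Travel time t = 39 km / 1.3 m/s = 3.9e+04/1.3 = 3e+04 s = 0.3472 d.
First-order decay: C = 70.7·exp(−1.1·0.3472) = 70.7·0.6825 = 48.26 mg/L.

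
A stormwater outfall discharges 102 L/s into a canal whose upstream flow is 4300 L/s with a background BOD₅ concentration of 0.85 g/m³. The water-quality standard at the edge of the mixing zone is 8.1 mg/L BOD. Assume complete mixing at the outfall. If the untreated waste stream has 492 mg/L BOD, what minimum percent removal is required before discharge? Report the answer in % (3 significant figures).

36.2 %

102 L/s = 0.102 m³/s.
4300 L/s = 4.3 m³/s.
Mass balance: 8.1·4.402 = 0.102·Cₑ + 4.3·0.85.
Cₑ = (35.66 − 3.655) / 0.102 = 313.7 mg/L.
Required removal = 1 − 313.7/492 = 36.23 %.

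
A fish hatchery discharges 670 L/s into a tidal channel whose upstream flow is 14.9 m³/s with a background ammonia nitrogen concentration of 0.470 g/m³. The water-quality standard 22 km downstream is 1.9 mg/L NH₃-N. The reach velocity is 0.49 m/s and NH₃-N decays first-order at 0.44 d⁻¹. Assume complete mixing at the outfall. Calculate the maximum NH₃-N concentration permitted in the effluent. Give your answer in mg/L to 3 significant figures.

45.0 mg/L

670 L/s = 0.67 m³/s.
Travel time to the compliance point: t = 2.2e+04/0.49 = 4.49e+04 s = 0.5197 d; decay factor exp(−0.44·0.5197) = 0.7956.
So the concentration just after mixing may be at most 1.9/0.7956 = 2.388 mg/L.
Mass balance: 2.388·15.57 = 0.67·Cₑ + 14.9·0.47.
Cₑ = (37.18 − 7.003) / 0.67 = 45.04 mg/L.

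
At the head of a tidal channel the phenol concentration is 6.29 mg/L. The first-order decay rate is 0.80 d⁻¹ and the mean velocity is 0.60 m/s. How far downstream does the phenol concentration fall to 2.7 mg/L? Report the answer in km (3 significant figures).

54.8 km

From C = C₀·e^(−kt), t = ln(C₀/C)/k = ln(6.29/2.7)/0.80 = 0.8457/0.80 = 1.057 d.
Distance = v·t = 0.60 m/s × 9.134e+04 s = 5.48e+04 m = 54.8 km.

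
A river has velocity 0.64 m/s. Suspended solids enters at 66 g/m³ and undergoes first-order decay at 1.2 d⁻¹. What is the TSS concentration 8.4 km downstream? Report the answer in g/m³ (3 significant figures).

Travel time t = 8.4 km / 0.64 m/s = 8400/0.64 = 1.312e+04 s = 0.1519 d.
First-order decay: C = 66·exp(−1.2·0.1519) = 66·0.8334 = 55 g/m³.

55.0 g/m³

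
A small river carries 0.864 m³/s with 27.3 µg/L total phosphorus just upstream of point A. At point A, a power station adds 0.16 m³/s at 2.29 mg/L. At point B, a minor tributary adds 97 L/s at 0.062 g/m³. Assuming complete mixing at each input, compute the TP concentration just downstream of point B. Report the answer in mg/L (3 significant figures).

0.353 mg/L

27.3 µg/L = 0.0273 mg/L.
After input A: C = (0.864·0.0273 + 0.16·2.29) / 1.024 = 0.3808 mg/L.
97 L/s = 0.097 m³/s.
After input B: C = (1.024·0.3808 + 0.097·0.062) / 1.121 = 0.3533 mg/L.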